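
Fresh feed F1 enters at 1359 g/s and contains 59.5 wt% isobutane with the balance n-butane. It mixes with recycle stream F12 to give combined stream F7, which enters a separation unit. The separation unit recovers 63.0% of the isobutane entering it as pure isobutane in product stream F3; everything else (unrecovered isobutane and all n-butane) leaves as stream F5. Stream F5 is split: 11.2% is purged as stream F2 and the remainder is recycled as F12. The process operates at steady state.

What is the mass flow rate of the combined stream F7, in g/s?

6119 g/s

n-butane enters only via F1 and leaves only via the purge: 1359×0.405 = 0.112×(n-butane in F5), and the separation unit passes all n-butane, so n-butane in F7 = n-butane in F5 = 4914.2 g/s.
isobutane in F7: m_A = 1359×0.595 + (1−0.112)·(1−0.630)·m_A, so m_A = 808.61/0.6714 = 1204.3 g/s.
F7 = 1204.3 + 4914.2 = 6118.5 g/s.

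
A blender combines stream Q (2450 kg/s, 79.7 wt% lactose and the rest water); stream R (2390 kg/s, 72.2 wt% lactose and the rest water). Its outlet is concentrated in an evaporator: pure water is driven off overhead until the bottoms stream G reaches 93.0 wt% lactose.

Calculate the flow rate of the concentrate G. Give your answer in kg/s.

3955 kg/s

lactose entering = 2450×0.797 + 2390×0.722 = 3678.2 kg/s.
All lactose reports to G, so G = 3678.2/0.930 = 3955.1 kg/s.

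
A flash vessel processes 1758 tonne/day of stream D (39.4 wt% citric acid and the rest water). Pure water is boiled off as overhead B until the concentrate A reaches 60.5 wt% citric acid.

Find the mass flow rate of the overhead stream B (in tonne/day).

613.1 tonne/day

citric acid is conserved: 1758×0.394 = 692.65 tonne/day all reports to the concentrate.
Concentrate = 692.65/(target fraction) = 1144.9 tonne/day.
Overhead = 1758 − 1144.9 = 613.12 tonne/day.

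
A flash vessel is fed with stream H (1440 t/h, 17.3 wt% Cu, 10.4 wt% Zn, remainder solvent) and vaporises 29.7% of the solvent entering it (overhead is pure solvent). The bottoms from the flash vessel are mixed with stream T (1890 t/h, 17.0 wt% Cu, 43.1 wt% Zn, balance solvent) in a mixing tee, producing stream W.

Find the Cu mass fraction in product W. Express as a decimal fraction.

Vapour removed = 0.297×0.723×1440 = 309.21 t/h; concentrate = 1130.8 t/h.
Cu reaching the mixer = 249.12 (from concentrate) + 1890×0.170 = 570.42 t/h.
Product flow = 1130.8 + 1890 = 3020.8 t/h; Cu fraction = 0.189.

0.189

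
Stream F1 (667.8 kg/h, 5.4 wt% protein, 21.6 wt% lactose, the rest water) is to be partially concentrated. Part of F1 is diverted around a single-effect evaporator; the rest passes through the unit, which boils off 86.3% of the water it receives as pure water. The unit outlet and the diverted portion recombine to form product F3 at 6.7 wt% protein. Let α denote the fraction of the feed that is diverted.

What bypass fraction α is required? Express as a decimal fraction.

All 667.8×0.054 = 36.061 kg/h of protein reaches F3, so F3 = 36.061/0.067 = 538.23 kg/h and vapour = 129.57 kg/h.
The evaporator receives (1−α)·667.8 of feed at 0.730 water and removes 0.863 of that water:
0.863×0.730×(1−α)×667.8 = 129.57
(1−α) = 129.57/420.71 = 0.3080;  α = 0.6920.

0.692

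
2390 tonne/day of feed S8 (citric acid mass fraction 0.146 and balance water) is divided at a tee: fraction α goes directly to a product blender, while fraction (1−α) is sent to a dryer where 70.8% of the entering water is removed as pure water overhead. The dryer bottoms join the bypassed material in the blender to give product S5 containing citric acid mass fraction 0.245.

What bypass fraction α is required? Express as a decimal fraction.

All 2390×0.146 = 348.94 tonne/day of citric acid reaches S5, so S5 = 348.94/0.245 = 1424.2 tonne/day and vapour = 965.76 tonne/day.
The evaporator receives (1−α)·2390 of feed at 0.854 water and removes 0.708 of that water:
0.708×0.854×(1−α)×2390 = 965.76
(1−α) = 965.76/1445.1 = 0.6683;  α = 0.3317.

0.332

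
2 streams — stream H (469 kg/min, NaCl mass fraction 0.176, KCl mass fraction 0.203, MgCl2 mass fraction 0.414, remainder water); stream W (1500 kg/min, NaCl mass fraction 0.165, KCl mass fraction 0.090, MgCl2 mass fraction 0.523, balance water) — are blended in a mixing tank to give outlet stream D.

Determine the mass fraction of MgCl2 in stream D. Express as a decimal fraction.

0.497

Total flow out = 469 + 1500 = 1969 kg/min.
MgCl2 in = 469×0.414 + 1500×0.523 = 978.67 kg/min.
MgCl2 mass fraction in D = 978.67/1969 = 0.497.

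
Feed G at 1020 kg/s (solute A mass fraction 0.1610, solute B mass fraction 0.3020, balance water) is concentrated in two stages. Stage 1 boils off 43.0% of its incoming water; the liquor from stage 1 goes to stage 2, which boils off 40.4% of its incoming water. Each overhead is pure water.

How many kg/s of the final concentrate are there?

658.3 kg/s

water in feed = 1020×0.537 = 547.74 kg/s.
After stage 1: water left = (1−0.430)×547.74 = 312.21; stream total = 784.47 kg/s.
After stage 2: water left = (1−0.404)×312.21 = 186.08; final concentrate = 658.34 kg/s.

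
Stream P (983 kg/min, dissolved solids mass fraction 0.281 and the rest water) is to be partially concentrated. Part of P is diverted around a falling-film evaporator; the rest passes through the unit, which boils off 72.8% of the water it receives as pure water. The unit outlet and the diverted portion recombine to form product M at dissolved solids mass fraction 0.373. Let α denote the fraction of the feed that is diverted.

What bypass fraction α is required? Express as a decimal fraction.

All 983×0.281 = 276.22 kg/min of dissolved solids reaches M, so M = 276.22/0.373 = 740.54 kg/min and vapour = 242.46 kg/min.
The evaporator receives (1−α)·983 of feed at 0.719 water and removes 0.728 of that water:
0.728×0.719×(1−α)×983 = 242.46
(1−α) = 242.46/514.53 = 0.4712;  α = 0.5288.

0.529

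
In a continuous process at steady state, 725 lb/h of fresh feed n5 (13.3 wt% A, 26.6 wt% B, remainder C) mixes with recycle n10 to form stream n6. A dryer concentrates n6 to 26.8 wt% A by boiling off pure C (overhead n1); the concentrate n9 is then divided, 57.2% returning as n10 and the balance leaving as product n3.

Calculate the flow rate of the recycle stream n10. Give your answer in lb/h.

480.8 lb/h

Overall A balance (none leaves overhead): A in fresh feed = A in product, i.e. 725×0.133 = (1−0.572)·n9·0.268.
n9 = 96.425/(0.268×0.428) = 840.64 lb/h.
Recycle n10 = 0.572×840.64 = 480.85 lb/h.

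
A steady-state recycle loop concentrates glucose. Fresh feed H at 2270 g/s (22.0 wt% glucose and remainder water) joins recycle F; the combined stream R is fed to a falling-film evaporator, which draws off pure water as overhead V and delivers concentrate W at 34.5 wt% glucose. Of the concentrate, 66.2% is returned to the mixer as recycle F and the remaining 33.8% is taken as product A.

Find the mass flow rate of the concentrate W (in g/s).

Overall glucose balance (none leaves overhead): glucose in fresh feed = glucose in product, i.e. 2270×0.220 = (1−0.662)·W·0.345.
W = 499.4/(0.345×0.338) = 4282.7 g/s.

4283 g/s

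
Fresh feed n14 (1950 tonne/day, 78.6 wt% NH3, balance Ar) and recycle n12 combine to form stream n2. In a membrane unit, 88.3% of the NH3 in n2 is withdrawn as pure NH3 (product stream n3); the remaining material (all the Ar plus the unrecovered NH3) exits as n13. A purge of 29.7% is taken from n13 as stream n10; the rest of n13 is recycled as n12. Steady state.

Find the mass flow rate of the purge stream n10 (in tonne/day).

475.3 tonne/day

Ar enters only via n14 and leaves only via the purge: 1950×0.214 = 0.297×(Ar in n13), and the membrane unit passes all Ar, so Ar in n2 = Ar in n13 = 1405.1 tonne/day.
NH3 in n2: m_A = 1950×0.786 + (1−0.297)·(1−0.883)·m_A, so m_A = 1532.7/0.9177 = 1670.1 tonne/day.
n13 = (1−0.883)×1670.1 + 1405.1 = 1600.4 tonne/day.
Purge n10 = 0.297×1600.4 = 475.33 tonne/day.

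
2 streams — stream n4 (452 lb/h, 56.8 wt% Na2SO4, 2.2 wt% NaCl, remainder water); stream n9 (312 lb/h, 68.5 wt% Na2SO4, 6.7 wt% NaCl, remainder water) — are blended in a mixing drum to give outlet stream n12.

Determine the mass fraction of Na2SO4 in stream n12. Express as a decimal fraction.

0.616

Total flow out = 452 + 312 = 764 lb/h.
Na2SO4 in = 452×0.568 + 312×0.685 = 470.46 lb/h.
Na2SO4 mass fraction in n12 = 470.46/764 = 0.616.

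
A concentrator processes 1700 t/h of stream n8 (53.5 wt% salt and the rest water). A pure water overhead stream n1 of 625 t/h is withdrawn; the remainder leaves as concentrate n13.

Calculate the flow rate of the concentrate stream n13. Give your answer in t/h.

Concentrate = 1700 − 625 = 1075 t/h.

1075 t/h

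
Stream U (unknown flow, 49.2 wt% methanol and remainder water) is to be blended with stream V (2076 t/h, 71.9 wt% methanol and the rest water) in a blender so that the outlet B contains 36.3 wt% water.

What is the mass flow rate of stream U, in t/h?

1174 t/h

Let U be the unknown flow. Total out = 2076 + U.
water balance: 583.36 + 0.508·U = 0.363·(2076 + U)
(0.508 − 0.363)·U = 0.363×2076 − 583.36 = 170.23
U = 170.23 / 0.145 = 1174 t/h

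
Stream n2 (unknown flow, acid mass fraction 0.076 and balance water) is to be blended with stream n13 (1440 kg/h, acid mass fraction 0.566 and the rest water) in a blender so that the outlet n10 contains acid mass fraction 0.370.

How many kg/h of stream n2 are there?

960 kg/h

Let n2 be the unknown flow. Total out = 1440 + n2.
acid balance: 815.04 + 0.076·n2 = 0.370·(1440 + n2)
(0.076 − 0.370)·n2 = 0.370×1440 − 815.04 = -282.24
n2 = -282.24 / -0.294 = 960 kg/h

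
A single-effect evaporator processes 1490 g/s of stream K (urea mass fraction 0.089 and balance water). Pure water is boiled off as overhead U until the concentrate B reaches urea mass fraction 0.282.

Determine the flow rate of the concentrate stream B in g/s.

470.2 g/s

urea is conserved: 1490×0.089 = 132.61 g/s all reports to the concentrate.
Concentrate = 132.61/(target fraction) = 470.25 g/s.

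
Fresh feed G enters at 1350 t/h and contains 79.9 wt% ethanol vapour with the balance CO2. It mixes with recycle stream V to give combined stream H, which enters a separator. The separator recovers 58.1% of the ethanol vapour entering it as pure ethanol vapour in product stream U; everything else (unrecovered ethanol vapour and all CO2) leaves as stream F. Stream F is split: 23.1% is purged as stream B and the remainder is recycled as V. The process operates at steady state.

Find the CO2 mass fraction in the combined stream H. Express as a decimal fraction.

CO2 enters only via G and leaves only via the purge: 1350×0.201 = 0.231×(CO2 in F), and the separator passes all CO2, so CO2 in H = CO2 in F = 1174.7 t/h.
ethanol vapour in H: m_A = 1350×0.799 + (1−0.231)·(1−0.581)·m_A, so m_A = 1078.7/0.6778 = 1591.4 t/h.
H = 1591.4 + 1174.7 = 2766.1 t/h.
CO2 fraction in H = 1174.7/2766.1 = 0.4247.

0.4247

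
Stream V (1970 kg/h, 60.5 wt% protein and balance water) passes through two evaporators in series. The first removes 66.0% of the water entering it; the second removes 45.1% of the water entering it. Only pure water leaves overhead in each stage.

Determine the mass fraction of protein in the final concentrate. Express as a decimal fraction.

water in feed = 1970×0.395 = 778.15 kg/h.
After stage 1: water left = (1−0.660)×778.15 = 264.57; stream total = 1456.4 kg/h.
After stage 2: water left = (1−0.451)×264.57 = 145.25; final concentrate = 1337.1 kg/h.
protein fraction = 1191.8/1337.1 = 0.891.

0.891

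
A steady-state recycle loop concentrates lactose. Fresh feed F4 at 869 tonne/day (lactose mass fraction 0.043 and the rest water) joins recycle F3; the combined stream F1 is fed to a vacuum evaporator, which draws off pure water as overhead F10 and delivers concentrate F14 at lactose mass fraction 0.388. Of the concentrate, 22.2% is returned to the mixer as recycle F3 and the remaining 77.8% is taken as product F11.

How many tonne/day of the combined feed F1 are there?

Overall lactose balance (none leaves overhead): lactose in fresh feed = lactose in product, i.e. 869×0.043 = (1−0.222)·F14·0.388.
F14 = 37.367/(0.388×0.778) = 123.79 tonne/day.
Recycle F3 = 0.222×123.79 = 27.481 tonne/day.
Combined feed F1 = 869 + 27.481 = 896.48 tonne/day.

896.5 tonne/day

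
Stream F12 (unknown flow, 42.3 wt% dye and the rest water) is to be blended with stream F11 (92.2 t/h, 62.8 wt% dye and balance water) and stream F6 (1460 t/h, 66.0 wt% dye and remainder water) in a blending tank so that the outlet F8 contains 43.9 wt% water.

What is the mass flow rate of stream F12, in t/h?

1092 t/h

Let F12 be the unknown flow. Total out = 1552.2 + F12.
water balance: 530.7 + 0.577·F12 = 0.439·(1552.2 + F12)
(0.577 − 0.439)·F12 = 0.439×1552.2 − 530.7 = 150.72
F12 = 150.72 / 0.138 = 1092.2 t/h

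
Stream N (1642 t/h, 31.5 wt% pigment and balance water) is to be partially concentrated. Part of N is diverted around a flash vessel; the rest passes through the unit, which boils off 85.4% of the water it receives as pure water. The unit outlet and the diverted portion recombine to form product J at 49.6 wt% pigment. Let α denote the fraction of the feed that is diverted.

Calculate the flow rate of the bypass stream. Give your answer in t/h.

617.7 t/h

All 1642×0.315 = 517.23 t/h of pigment reaches J, so J = 517.23/0.496 = 1042.8 t/h and vapour = 599.2 t/h.
The evaporator receives (1−α)·1642 of feed at 0.685 water and removes 0.854 of that water:
0.854×0.685×(1−α)×1642 = 599.2
(1−α) = 599.2/960.55 = 0.6238;  α = 0.3762.
Bypass flow = 0.3762×1642 = 617.71 t/h.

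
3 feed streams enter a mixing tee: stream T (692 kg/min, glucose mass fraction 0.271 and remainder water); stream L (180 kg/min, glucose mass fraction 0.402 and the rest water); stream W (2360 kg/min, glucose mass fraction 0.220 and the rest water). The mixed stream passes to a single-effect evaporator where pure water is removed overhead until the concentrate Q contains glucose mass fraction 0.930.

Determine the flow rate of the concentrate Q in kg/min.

837.7 kg/min

glucose entering = 692×0.271 + 180×0.402 + 2360×0.220 = 779.09 kg/min.
All glucose reports to Q, so Q = 779.09/0.930 = 837.73 kg/min.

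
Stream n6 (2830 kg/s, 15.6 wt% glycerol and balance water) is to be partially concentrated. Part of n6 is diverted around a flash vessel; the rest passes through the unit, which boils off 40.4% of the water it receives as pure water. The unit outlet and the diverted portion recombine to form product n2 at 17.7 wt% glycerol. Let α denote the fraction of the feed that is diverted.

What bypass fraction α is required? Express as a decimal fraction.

0.652

All 2830×0.156 = 441.48 kg/s of glycerol reaches n2, so n2 = 441.48/0.177 = 2494.2 kg/s and vapour = 335.76 kg/s.
The evaporator receives (1−α)·2830 of feed at 0.844 water and removes 0.404 of that water:
0.404×0.844×(1−α)×2830 = 335.76
(1−α) = 335.76/964.96 = 0.3480;  α = 0.6520.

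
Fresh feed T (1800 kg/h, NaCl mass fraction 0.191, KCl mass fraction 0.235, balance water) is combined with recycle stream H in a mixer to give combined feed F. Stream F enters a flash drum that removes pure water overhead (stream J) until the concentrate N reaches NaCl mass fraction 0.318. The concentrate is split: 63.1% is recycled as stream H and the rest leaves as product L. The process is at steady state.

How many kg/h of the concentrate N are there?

Overall NaCl balance (none leaves overhead): NaCl in fresh feed = NaCl in product, i.e. 1800×0.191 = (1−0.631)·N·0.318.
N = 343.8/(0.318×0.369) = 2929.9 kg/h.

2930 kg/h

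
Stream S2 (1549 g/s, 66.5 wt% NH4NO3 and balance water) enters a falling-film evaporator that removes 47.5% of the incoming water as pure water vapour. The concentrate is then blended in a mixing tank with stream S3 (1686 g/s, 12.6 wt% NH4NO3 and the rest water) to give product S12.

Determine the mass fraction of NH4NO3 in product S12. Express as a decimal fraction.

Vapour removed = 0.475×0.335×1549 = 246.48 g/s; concentrate = 1302.5 g/s.
NH4NO3 reaching the mixer = 1030.1 (from concentrate) + 1686×0.126 = 1242.5 g/s.
Product flow = 1302.5 + 1686 = 2988.5 g/s; NH4NO3 fraction = 0.4158.

0.4158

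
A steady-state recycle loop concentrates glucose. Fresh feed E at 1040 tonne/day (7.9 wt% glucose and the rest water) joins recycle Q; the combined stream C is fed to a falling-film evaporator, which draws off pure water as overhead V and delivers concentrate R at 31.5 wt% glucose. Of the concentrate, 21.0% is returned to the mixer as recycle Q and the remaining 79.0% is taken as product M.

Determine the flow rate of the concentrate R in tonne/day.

330.2 tonne/day

Overall glucose balance (none leaves overhead): glucose in fresh feed = glucose in product, i.e. 1040×0.079 = (1−0.210)·R·0.315.
R = 82.16/(0.315×0.790) = 330.16 tonne/day.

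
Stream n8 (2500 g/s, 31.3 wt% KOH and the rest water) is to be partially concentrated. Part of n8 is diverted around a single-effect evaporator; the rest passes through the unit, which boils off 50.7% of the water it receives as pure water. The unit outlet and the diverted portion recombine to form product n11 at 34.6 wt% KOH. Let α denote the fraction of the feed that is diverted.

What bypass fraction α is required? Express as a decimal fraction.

0.726

All 2500×0.313 = 782.5 g/s of KOH reaches n11, so n11 = 782.5/0.346 = 2261.6 g/s and vapour = 238.44 g/s.
The evaporator receives (1−α)·2500 of feed at 0.687 water and removes 0.507 of that water:
0.507×0.687×(1−α)×2500 = 238.44
(1−α) = 238.44/870.77 = 0.2738;  α = 0.7262.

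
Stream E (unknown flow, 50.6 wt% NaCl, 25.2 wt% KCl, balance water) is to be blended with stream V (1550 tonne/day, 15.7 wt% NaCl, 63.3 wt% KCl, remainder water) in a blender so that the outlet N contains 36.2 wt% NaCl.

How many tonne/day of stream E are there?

2207 tonne/day

Let E be the unknown flow. Total out = 1550 + E.
NaCl balance: 243.35 + 0.506·E = 0.362·(1550 + E)
(0.506 − 0.362)·E = 0.362×1550 − 243.35 = 317.75
E = 317.75 / 0.144 = 2206.6 tonne/day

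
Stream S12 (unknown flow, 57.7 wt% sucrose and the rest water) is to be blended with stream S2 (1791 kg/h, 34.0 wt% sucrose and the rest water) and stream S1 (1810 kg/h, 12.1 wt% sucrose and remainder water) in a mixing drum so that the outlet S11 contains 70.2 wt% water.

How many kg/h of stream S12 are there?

Let S12 be the unknown flow. Total out = 3601 + S12.
water balance: 2773.1 + 0.423·S12 = 0.702·(3601 + S12)
(0.423 − 0.702)·S12 = 0.702×3601 − 2773.1 = -245.15
S12 = -245.15 / -0.279 = 878.67 kg/h

878.7 kg/h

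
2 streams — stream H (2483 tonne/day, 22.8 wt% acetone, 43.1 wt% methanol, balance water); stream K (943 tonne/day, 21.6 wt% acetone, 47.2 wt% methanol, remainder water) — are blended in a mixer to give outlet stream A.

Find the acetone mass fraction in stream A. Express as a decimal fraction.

0.225

Total flow out = 2483 + 943 = 3426 tonne/day.
acetone in = 2483×0.228 + 943×0.216 = 769.81 tonne/day.
acetone mass fraction in A = 769.81/3426 = 0.225.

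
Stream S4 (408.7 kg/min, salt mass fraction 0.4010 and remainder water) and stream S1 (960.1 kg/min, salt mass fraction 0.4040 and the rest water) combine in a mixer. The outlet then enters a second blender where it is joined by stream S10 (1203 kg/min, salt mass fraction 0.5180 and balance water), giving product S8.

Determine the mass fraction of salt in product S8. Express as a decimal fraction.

0.4568

Overall, product flow = 2571.8 kg/min.
salt in = 408.7×0.401 + 960.1×0.404 + 1203×0.518 = 1174.9 kg/min.
salt fraction in S8 = 0.4568.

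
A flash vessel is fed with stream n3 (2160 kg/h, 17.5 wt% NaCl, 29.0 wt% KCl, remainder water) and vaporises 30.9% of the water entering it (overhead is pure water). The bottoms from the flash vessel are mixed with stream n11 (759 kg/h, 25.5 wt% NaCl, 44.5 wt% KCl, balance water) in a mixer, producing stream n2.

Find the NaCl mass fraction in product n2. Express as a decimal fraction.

0.223

Vapour removed = 0.309×0.535×2160 = 357.08 kg/h; concentrate = 1802.9 kg/h.
NaCl reaching the mixer = 378 (from concentrate) + 759×0.255 = 571.55 kg/h.
Product flow = 1802.9 + 759 = 2561.9 kg/h; NaCl fraction = 0.223.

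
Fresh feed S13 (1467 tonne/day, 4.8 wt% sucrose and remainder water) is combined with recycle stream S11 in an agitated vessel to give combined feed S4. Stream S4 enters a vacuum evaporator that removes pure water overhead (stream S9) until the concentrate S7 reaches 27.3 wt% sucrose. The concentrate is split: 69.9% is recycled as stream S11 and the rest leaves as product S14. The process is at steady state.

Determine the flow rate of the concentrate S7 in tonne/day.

Overall sucrose balance (none leaves overhead): sucrose in fresh feed = sucrose in product, i.e. 1467×0.048 = (1−0.699)·S7·0.273.
S7 = 70.416/(0.273×0.301) = 856.92 tonne/day.

856.9 tonne/day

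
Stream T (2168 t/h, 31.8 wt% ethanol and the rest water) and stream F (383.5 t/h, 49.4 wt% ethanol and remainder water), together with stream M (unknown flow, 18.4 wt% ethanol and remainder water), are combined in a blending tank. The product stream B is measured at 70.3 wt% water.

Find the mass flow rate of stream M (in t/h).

1071 t/h

Let M be the unknown flow. Total out = 2551.5 + M.
water balance: 1672.6 + 0.816·M = 0.703·(2551.5 + M)
(0.816 − 0.703)·M = 0.703×2551.5 − 1672.6 = 121.08
M = 121.08 / 0.113 = 1071.5 t/h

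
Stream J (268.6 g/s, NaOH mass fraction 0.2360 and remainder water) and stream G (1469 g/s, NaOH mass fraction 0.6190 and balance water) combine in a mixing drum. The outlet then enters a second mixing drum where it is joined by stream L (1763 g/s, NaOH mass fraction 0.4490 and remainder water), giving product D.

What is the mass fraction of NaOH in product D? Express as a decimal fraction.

Overall, product flow = 3500.6 g/s.
NaOH in = 268.6×0.236 + 1469×0.619 + 1763×0.449 = 1764.3 g/s.
NaOH fraction in D = 0.5040.

0.5040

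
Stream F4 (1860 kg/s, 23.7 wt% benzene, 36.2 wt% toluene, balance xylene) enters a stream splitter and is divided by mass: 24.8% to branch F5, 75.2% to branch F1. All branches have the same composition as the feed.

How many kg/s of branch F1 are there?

1399 kg/s

Branch F1 flow = 0.752×1860 = 1398.7 kg/s.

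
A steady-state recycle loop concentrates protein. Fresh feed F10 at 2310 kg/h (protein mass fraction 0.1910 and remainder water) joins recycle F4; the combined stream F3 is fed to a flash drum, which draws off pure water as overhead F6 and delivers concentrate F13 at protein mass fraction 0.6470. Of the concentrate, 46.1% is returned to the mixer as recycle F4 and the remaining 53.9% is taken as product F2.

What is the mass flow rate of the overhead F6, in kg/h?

1628 kg/h

Overall protein balance (none leaves overhead): protein in fresh feed = protein in product, i.e. 2310×0.191 = (1−0.461)·F13·0.647.
F13 = 441.21/(0.647×0.539) = 1265.2 kg/h.
Recycle F4 = 0.461×1265.2 = 583.25 kg/h.
Combined feed F3 = 2310 + 583.25 = 2893.2 kg/h.
Overhead F6 = F3 − F13 = 2893.2 − 1265.2 = 1628.1 kg/h.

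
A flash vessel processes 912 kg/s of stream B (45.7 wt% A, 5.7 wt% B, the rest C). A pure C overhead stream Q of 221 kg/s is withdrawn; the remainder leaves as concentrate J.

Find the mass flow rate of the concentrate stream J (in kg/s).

Concentrate = 912 − 221 = 691 kg/s.

691 kg/s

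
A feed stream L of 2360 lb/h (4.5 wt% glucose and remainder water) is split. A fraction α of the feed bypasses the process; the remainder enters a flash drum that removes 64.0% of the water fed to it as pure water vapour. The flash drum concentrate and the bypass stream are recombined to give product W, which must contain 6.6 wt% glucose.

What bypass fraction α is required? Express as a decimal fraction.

0.479

All 2360×0.045 = 106.2 lb/h of glucose reaches W, so W = 106.2/0.066 = 1609.1 lb/h and vapour = 750.91 lb/h.
The evaporator receives (1−α)·2360 of feed at 0.955 water and removes 0.640 of that water:
0.640×0.955×(1−α)×2360 = 750.91
(1−α) = 750.91/1442.4 = 0.5206;  α = 0.4794.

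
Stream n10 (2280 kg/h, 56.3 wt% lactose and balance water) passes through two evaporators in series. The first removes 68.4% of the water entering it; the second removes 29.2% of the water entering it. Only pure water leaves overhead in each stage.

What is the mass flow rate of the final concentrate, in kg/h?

1507 kg/h

water in feed = 2280×0.437 = 996.36 kg/h.
After stage 1: water left = (1−0.684)×996.36 = 314.85; stream total = 1598.5 kg/h.
After stage 2: water left = (1−0.292)×314.85 = 222.91; final concentrate = 1506.6 kg/h.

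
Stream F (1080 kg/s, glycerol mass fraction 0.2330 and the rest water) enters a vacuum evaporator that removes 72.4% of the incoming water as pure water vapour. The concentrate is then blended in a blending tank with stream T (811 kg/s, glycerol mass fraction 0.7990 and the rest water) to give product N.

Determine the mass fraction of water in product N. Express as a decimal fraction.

Vapour removed = 0.724×0.767×1080 = 599.73 kg/s; concentrate = 480.27 kg/s.
water reaching the mixer = 228.63 (from concentrate) + 811×0.201 = 391.64 kg/s.
Product flow = 480.27 + 811 = 1291.3 kg/s; water fraction = 0.3033.

0.3033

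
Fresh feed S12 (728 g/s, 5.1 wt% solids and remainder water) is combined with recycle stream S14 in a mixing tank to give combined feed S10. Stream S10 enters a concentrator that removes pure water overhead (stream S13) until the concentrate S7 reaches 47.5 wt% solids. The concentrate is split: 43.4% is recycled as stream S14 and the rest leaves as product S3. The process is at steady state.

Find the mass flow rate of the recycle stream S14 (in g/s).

Overall solids balance (none leaves overhead): solids in fresh feed = solids in product, i.e. 728×0.051 = (1−0.434)·S7·0.475.
S7 = 37.128/(0.475×0.566) = 138.1 g/s.
Recycle S14 = 0.434×138.1 = 59.935 g/s.

59.94 g/s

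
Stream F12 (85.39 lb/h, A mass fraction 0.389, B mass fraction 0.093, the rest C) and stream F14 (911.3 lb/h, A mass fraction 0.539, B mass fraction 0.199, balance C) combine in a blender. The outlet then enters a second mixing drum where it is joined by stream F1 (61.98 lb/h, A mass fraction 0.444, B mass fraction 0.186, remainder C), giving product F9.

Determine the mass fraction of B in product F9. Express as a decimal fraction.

Overall, product flow = 1058.7 lb/h.
B in = 85.39×0.093 + 911.3×0.199 + 61.98×0.186 = 200.82 lb/h.
B fraction in F9 = 0.190.

0.190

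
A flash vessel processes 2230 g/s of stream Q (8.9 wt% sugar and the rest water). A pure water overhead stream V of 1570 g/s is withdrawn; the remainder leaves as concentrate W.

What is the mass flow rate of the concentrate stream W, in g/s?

660 g/s

Concentrate = 2230 − 1570 = 660 g/s.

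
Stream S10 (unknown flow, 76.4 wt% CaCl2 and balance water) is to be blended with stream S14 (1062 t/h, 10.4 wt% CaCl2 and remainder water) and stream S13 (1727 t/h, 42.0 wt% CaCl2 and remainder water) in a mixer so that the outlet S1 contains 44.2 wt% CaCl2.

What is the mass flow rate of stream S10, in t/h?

1233 t/h

Let S10 be the unknown flow. Total out = 2789 + S10.
CaCl2 balance: 835.79 + 0.764·S10 = 0.442·(2789 + S10)
(0.764 − 0.442)·S10 = 0.442×2789 − 835.79 = 396.95
S10 = 396.95 / 0.322 = 1232.8 t/h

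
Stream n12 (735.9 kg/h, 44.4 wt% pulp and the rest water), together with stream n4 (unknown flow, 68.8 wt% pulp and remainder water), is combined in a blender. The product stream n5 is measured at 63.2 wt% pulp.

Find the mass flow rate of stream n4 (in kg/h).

2471 kg/h

Let n4 be the unknown flow. Total out = 735.9 + n4.
pulp balance: 326.74 + 0.688·n4 = 0.632·(735.9 + n4)
(0.688 − 0.632)·n4 = 0.632×735.9 − 326.74 = 138.35
n4 = 138.35 / 0.056 = 2470.5 kg/h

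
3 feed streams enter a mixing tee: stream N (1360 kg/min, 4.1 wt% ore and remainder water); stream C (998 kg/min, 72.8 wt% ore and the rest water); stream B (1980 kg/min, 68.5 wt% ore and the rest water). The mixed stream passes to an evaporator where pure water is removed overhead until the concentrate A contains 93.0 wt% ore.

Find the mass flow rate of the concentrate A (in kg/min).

ore entering = 1360×0.041 + 998×0.728 + 1980×0.685 = 2138.6 kg/min.
All ore reports to A, so A = 2138.6/0.930 = 2299.6 kg/min.

2300 kg/min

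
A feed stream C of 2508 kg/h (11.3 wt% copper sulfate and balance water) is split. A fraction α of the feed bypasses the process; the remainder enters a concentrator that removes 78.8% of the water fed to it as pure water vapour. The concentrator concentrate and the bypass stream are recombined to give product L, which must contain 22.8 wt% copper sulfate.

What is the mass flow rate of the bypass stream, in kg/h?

All 2508×0.113 = 283.4 kg/h of copper sulfate reaches L, so L = 283.4/0.228 = 1243 kg/h and vapour = 1265 kg/h.
The evaporator receives (1−α)·2508 of feed at 0.887 water and removes 0.788 of that water:
0.788×0.887×(1−α)×2508 = 1265
(1−α) = 1265/1753 = 0.7216;  α = 0.2784.
Bypass flow = 0.2784×2508 = 698.16 kg/h.

698.2 kg/h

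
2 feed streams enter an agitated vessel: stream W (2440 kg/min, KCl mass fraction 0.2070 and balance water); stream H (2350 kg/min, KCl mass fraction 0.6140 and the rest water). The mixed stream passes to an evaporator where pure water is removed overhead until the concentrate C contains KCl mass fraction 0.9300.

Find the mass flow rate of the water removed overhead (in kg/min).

2695 kg/min

KCl entering = 2440×0.207 + 2350×0.614 = 1948 kg/min.
All KCl reports to C, so C = 1948/0.930 = 2094.6 kg/min.
Total feed = 4790 kg/min; overhead = 4790 − 2094.6 = 2695.4 kg/min.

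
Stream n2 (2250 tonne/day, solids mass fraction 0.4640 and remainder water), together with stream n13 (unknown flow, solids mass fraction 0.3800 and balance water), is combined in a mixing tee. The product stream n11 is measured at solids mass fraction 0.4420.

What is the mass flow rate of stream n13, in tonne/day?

798.4 tonne/day

Let n13 be the unknown flow. Total out = 2250 + n13.
solids balance: 1044 + 0.380·n13 = 0.442·(2250 + n13)
(0.380 − 0.442)·n13 = 0.442×2250 − 1044 = -49.5
n13 = -49.5 / -0.062 = 798.39 tonne/day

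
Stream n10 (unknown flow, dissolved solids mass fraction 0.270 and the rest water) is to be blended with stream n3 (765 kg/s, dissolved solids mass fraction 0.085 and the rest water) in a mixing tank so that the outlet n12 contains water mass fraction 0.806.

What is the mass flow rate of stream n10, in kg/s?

1097 kg/s

Let n10 be the unknown flow. Total out = 765 + n10.
water balance: 699.98 + 0.730·n10 = 0.806·(765 + n10)
(0.730 − 0.806)·n10 = 0.806×765 − 699.98 = -83.385
n10 = -83.385 / -0.076 = 1097.2 kg/s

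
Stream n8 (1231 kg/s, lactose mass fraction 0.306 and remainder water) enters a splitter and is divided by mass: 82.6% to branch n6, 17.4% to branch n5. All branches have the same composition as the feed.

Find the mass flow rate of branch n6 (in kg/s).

Branch n6 flow = 0.826×1231 = 1016.8 kg/s.

1017 kg/s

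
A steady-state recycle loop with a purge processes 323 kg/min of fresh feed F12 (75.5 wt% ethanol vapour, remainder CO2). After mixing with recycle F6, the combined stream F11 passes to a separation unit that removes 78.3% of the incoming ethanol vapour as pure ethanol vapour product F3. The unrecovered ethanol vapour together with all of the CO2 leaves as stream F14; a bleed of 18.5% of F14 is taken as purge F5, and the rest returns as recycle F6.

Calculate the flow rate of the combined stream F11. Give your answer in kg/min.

CO2 enters only via F12 and leaves only via the purge: 323×0.245 = 0.185×(CO2 in F14), and the separation unit passes all CO2, so CO2 in F11 = CO2 in F14 = 427.76 kg/min.
ethanol vapour in F11: m_A = 323×0.755 + (1−0.185)·(1−0.783)·m_A, so m_A = 243.87/0.8231 = 296.26 kg/min.
F11 = 296.26 + 427.76 = 724.02 kg/min.

724 kg/min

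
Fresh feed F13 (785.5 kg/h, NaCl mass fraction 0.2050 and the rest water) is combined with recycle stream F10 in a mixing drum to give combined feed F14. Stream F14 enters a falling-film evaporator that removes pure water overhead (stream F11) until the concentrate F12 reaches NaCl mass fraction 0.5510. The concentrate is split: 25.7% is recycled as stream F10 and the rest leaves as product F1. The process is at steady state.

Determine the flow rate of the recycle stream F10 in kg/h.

Overall NaCl balance (none leaves overhead): NaCl in fresh feed = NaCl in product, i.e. 785.5×0.205 = (1−0.257)·F12·0.551.
F12 = 161.03/(0.551×0.743) = 393.33 kg/h.
Recycle F10 = 0.257×393.33 = 101.09 kg/h.

101.1 kg/h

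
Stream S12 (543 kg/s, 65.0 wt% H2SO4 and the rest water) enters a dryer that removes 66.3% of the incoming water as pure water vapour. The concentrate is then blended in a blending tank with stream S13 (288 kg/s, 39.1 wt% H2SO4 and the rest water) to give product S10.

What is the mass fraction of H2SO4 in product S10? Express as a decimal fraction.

0.6604

Vapour removed = 0.663×0.350×543 = 126 kg/s; concentrate = 417 kg/s.
H2SO4 reaching the mixer = 352.95 (from concentrate) + 288×0.391 = 465.56 kg/s.
Product flow = 417 + 288 = 705 kg/s; H2SO4 fraction = 0.6604.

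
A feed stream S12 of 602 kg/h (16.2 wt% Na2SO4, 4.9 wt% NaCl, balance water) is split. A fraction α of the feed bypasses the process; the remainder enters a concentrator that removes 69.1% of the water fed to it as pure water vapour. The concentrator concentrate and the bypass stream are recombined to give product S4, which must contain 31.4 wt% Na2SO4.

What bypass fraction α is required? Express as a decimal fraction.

0.112

All 602×0.162 = 97.524 kg/h of Na2SO4 reaches S4, so S4 = 97.524/0.314 = 310.59 kg/h and vapour = 291.41 kg/h.
The evaporator receives (1−α)·602 of feed at 0.789 water and removes 0.691 of that water:
0.691×0.789×(1−α)×602 = 291.41
(1−α) = 291.41/328.21 = 0.8879;  α = 0.1121.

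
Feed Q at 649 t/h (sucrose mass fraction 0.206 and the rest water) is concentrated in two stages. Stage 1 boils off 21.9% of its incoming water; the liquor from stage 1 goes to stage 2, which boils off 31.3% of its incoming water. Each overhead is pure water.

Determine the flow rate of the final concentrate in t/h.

410.2 t/h

water in feed = 649×0.794 = 515.31 t/h.
After stage 1: water left = (1−0.219)×515.31 = 402.45; stream total = 536.15 t/h.
After stage 2: water left = (1−0.313)×402.45 = 276.49; final concentrate = 410.18 t/h.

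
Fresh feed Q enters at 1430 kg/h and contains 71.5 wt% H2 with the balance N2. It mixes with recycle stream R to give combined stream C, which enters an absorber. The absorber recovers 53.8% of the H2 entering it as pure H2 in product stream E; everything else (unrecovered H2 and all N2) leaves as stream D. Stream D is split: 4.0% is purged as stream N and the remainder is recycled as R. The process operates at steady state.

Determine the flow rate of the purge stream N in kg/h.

N2 enters only via Q and leaves only via the purge: 1430×0.285 = 0.040×(N2 in D), and the absorber passes all N2, so N2 in C = N2 in D = 10189 kg/h.
H2 in C: m_A = 1430×0.715 + (1−0.040)·(1−0.538)·m_A, so m_A = 1022.4/0.5565 = 1837.4 kg/h.
D = (1−0.538)×1837.4 + 10189 = 11038 kg/h.
Purge N = 0.040×11038 = 441.5 kg/h.

441.5 kg/h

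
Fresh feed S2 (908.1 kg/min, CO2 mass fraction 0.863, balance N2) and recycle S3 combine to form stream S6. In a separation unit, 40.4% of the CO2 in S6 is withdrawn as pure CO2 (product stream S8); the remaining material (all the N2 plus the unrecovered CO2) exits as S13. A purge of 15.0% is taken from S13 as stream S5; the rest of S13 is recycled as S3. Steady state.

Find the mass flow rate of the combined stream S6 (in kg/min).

N2 enters only via S2 and leaves only via the purge: 908.1×0.137 = 0.150×(N2 in S13), and the separation unit passes all N2, so N2 in S6 = N2 in S13 = 829.4 kg/min.
CO2 in S6: m_A = 908.1×0.863 + (1−0.150)·(1−0.404)·m_A, so m_A = 783.69/0.4934 = 1588.3 kg/min.
S6 = 1588.3 + 829.4 = 2417.7 kg/min.

2418 kg/min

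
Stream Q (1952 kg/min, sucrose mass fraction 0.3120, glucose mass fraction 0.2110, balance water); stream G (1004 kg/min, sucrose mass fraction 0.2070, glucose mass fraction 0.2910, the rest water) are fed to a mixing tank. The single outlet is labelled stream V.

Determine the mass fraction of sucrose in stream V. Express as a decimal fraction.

Total flow out = 1952 + 1004 = 2956 kg/min.
sucrose in = 1952×0.312 + 1004×0.207 = 816.85 kg/min.
sucrose mass fraction in V = 816.85/2956 = 0.2763.

0.2763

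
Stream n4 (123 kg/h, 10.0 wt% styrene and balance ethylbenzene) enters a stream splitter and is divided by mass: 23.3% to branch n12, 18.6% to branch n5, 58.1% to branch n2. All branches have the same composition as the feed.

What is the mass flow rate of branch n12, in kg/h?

Branch n12 flow = 0.233×123 = 28.659 kg/h.

28.66 kg/h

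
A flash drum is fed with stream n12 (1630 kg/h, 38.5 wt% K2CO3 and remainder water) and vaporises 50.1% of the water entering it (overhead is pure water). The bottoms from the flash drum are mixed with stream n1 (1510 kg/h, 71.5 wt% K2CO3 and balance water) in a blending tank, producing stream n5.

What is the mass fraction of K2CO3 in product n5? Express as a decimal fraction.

Vapour removed = 0.501×0.615×1630 = 502.23 kg/h; concentrate = 1127.8 kg/h.
K2CO3 reaching the mixer = 627.55 (from concentrate) + 1510×0.715 = 1707.2 kg/h.
Product flow = 1127.8 + 1510 = 2637.8 kg/h; K2CO3 fraction = 0.647.

0.647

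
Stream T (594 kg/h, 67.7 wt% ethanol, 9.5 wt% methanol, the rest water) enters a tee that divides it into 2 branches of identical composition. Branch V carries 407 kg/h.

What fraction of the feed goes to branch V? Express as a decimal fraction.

0.685

Fraction to V = 407/594 = 0.6852.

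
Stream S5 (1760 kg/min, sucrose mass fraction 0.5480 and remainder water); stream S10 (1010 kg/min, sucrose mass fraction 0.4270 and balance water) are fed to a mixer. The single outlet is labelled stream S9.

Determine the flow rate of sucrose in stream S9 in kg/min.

1396 kg/min

sucrose out = sucrose in = 1760×0.548 + 1010×0.427 = 1395.8 kg/min.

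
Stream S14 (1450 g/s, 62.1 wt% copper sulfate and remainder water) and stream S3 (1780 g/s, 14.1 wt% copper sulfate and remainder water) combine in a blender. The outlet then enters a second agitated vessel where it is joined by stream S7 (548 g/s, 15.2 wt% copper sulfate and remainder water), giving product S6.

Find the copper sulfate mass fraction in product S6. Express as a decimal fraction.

0.3268

Overall, product flow = 3778 g/s.
copper sulfate in = 1450×0.621 + 1780×0.141 + 548×0.152 = 1234.7 g/s.
copper sulfate fraction in S6 = 0.3268.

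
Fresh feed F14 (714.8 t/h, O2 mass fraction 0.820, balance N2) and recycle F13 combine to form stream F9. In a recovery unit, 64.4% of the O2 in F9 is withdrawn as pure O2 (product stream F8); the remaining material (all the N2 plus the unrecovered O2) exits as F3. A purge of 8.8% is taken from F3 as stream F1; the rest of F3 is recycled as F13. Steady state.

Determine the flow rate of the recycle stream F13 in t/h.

N2 enters only via F14 and leaves only via the purge: 714.8×0.180 = 0.088×(N2 in F3), and the recovery unit passes all N2, so N2 in F9 = N2 in F3 = 1462.1 t/h.
O2 in F9: m_A = 714.8×0.820 + (1−0.088)·(1−0.644)·m_A, so m_A = 586.14/0.6753 = 867.93 t/h.
F3 = (1−0.644)×867.93 + 1462.1 = 1771.1 t/h.
Recycle F13 = (1−0.088)×1771.1 = 1615.2 t/h.

1615 t/h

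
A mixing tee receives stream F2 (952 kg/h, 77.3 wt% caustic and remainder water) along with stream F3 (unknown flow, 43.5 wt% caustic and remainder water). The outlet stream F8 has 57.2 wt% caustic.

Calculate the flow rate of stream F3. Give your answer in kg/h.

1397 kg/h

Let F3 be the unknown flow. Total out = 952 + F3.
caustic balance: 735.9 + 0.435·F3 = 0.572·(952 + F3)
(0.435 − 0.572)·F3 = 0.572×952 − 735.9 = -191.35
F3 = -191.35 / -0.137 = 1396.7 kg/h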